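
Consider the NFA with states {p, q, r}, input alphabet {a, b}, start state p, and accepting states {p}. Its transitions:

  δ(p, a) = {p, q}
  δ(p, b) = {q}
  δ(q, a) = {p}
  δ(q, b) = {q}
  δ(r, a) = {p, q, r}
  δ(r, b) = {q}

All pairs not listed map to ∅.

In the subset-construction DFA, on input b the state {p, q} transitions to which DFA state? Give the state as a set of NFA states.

δ(p,b) = {q}; δ(q,b) = {q}.
Union: {q}.

{q}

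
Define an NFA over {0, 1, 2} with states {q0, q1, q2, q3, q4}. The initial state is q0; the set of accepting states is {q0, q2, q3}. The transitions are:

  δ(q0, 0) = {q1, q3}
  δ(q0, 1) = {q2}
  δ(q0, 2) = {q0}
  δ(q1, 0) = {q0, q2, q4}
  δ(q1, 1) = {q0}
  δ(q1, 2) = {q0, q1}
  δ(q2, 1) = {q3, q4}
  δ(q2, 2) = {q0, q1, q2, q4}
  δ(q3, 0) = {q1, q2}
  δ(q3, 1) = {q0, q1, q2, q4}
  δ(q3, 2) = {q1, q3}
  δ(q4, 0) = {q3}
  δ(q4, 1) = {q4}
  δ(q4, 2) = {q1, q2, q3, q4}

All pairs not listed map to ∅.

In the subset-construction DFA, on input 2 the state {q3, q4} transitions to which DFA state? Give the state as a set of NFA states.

{q1, q2, q3, q4}

δ(q3,2) = {q1, q3}; δ(q4,2) = {q1, q2, q3, q4}.
Union: {q1, q2, q3, q4}.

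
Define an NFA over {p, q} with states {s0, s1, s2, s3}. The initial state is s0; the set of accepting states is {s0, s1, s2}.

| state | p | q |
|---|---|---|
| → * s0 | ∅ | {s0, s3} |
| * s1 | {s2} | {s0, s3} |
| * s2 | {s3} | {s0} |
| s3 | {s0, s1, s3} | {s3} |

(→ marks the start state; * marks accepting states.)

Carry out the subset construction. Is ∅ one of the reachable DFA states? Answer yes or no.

yes

Start state of the DFA: {s0}.
{s0} --p--> ∅  [new]
{s0} --q--> {s0, s3}  [new]
∅ --p--> ∅  [seen]
∅ --q--> ∅  [seen]
{s0, s3} --p--> {s0, s1, s3}  [new]
{s0, s3} --q--> {s0, s3}  [seen]
{s0, s1, s3} --p--> {s0, s1, s2, s3}  [new]
{s0, s1, s3} --q--> {s0, s3}  [seen]
{s0, s1, s2, s3} --p--> {s0, s1, s2, s3}  [seen]
{s0, s1, s2, s3} --q--> {s0, s3}  [seen]
Reachable DFA states: {s0}, ∅, {s0, s3}, {s0, s1, s3}, {s0, s1, s2, s3}.
∅ is among them.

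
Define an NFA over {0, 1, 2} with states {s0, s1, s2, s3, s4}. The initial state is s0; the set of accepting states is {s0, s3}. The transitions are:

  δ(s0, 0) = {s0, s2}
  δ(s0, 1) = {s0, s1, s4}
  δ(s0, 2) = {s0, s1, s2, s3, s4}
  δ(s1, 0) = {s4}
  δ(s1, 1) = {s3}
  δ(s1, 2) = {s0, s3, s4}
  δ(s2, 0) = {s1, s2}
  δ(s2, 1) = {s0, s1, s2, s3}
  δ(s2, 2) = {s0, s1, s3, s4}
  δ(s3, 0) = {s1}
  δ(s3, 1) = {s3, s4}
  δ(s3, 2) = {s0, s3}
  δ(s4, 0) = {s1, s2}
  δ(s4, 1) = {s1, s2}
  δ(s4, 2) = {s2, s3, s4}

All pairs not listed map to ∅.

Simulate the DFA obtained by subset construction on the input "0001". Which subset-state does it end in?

{s0, s1, s2, s3, s4}

Start: {s0}.
δ(s0,0) = {s0, s2}.
Union: {s0, s2}.
After 0: {s0, s2}.
δ(s0,0) = {s0, s2}; δ(s2,0) = {s1, s2}.
Union: {s0, s1, s2}.
After 0: {s0, s1, s2}.
δ(s0,0) = {s0, s2}; δ(s1,0) = {s4}; δ(s2,0) = {s1, s2}.
Union: {s0, s1, s2, s4}.
After 0: {s0, s1, s2, s4}.
δ(s0,1) = {s0, s1, s4}; δ(s1,1) = {s3}; δ(s2,1) = {s0, s1, s2, s3}; δ(s4,1) = {s1, s2}.
Union: {s0, s1, s2, s3, s4}.
After 1: {s0, s1, s2, s3, s4}.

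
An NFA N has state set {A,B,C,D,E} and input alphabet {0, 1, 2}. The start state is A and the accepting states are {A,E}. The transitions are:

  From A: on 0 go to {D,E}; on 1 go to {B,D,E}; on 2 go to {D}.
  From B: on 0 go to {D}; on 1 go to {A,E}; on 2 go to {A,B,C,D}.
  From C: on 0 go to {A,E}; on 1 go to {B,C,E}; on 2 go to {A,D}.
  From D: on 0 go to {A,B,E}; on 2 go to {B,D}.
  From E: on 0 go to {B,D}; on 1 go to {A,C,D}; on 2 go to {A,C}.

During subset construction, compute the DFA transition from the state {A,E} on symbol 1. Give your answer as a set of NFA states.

{A,B,C,D,E}

δ(A,1) = {B,D,E}; δ(E,1) = {A,C,D}.
Union: {A,B,C,D,E}.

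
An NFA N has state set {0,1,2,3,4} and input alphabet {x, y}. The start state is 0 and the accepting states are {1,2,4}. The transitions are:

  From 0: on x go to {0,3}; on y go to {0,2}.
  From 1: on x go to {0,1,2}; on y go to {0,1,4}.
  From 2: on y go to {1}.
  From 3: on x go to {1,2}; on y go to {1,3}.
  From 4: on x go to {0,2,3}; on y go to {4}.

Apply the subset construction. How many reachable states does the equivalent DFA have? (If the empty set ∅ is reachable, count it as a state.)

Start state of the DFA: {0}.
{0} --x--> {0,3}  [new]
{0} --y--> {0,2}  [new]
{0,3} --x--> {0,1,2,3}  [new]
{0,3} --y--> {0,1,2,3}  [seen]
{0,2} --x--> {0,3}  [seen]
{0,2} --y--> {0,1,2}  [new]
{0,1,2,3} --x--> {0,1,2,3}  [seen]
{0,1,2,3} --y--> {0,1,2,3,4}  [new]
{0,1,2} --x--> {0,1,2,3}  [seen]
{0,1,2} --y--> {0,1,2,4}  [new]
{0,1,2,3,4} --x--> {0,1,2,3}  [seen]
{0,1,2,3,4} --y--> {0,1,2,3,4}  [seen]
{0,1,2,4} --x--> {0,1,2,3}  [seen]
{0,1,2,4} --y--> {0,1,2,4}  [seen]
Reachable DFA states: {0}, {0,3}, {0,2}, {0,1,2,3}, {0,1,2}, {0,1,2,3,4}, {0,1,2,4}.

7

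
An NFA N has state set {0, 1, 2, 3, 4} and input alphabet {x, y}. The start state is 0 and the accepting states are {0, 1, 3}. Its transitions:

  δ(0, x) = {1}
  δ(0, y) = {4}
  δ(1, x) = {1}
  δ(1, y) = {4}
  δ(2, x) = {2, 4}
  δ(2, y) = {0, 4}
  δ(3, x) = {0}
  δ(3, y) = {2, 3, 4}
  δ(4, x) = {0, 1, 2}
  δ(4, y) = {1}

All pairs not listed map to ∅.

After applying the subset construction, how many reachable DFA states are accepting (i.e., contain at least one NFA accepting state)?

8

Start state of the DFA: {0}.
{0} --x--> {1}  [new]
{0} --y--> {4}  [new]
{1} --x--> {1}  [seen]
{1} --y--> {4}  [seen]
{4} --x--> {0, 1, 2}  [new]
{4} --y--> {1}  [seen]
{0, 1, 2} --x--> {1, 2, 4}  [new]
{0, 1, 2} --y--> {0, 4}  [new]
{1, 2, 4} --x--> {0, 1, 2, 4}  [new]
{1, 2, 4} --y--> {0, 1, 4}  [new]
{0, 4} --x--> {0, 1, 2}  [seen]
{0, 4} --y--> {1, 4}  [new]
{0, 1, 2, 4} --x--> {0, 1, 2, 4}  [seen]
{0, 1, 2, 4} --y--> {0, 1, 4}  [seen]
{0, 1, 4} --x--> {0, 1, 2}  [seen]
{0, 1, 4} --y--> {1, 4}  [seen]
{1, 4} --x--> {0, 1, 2}  [seen]
{1, 4} --y--> {1, 4}  [seen]
Reachable DFA states: {0}, {1}, {4}, {0, 1, 2}, {1, 2, 4}, {0, 4}, {0, 1, 2, 4}, {0, 1, 4}, {1, 4}.
Accepting DFA states (contain an NFA accepting state): {0}, {1}, {0, 1, 2}, {1, 2, 4}, {0, 4}, {0, 1, 2, 4}, {0, 1, 4}, {1, 4}.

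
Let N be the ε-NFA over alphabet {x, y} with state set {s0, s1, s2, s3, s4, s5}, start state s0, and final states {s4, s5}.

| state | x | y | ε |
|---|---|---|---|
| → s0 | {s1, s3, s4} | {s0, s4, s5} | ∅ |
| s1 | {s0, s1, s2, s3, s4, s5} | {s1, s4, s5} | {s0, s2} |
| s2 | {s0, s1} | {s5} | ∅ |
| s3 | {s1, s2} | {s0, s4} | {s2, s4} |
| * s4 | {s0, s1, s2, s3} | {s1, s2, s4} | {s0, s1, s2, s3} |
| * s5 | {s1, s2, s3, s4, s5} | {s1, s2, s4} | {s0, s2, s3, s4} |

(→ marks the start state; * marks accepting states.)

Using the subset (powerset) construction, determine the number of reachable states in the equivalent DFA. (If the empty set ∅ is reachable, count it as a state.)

3

Start state of the DFA: {s0} (ε-closure of the NFA start).
{s0} --x--> {s0, s1, s2, s3, s4}  [new]
{s0} --y--> {s0, s1, s2, s3, s4, s5}  [new]
{s0, s1, s2, s3, s4} --x--> {s0, s1, s2, s3, s4, s5}  [seen]
{s0, s1, s2, s3, s4} --y--> {s0, s1, s2, s3, s4, s5}  [seen]
{s0, s1, s2, s3, s4, s5} --x--> {s0, s1, s2, s3, s4, s5}  [seen]
{s0, s1, s2, s3, s4, s5} --y--> {s0, s1, s2, s3, s4, s5}  [seen]
Reachable DFA states: {s0}, {s0, s1, s2, s3, s4}, {s0, s1, s2, s3, s4, s5}.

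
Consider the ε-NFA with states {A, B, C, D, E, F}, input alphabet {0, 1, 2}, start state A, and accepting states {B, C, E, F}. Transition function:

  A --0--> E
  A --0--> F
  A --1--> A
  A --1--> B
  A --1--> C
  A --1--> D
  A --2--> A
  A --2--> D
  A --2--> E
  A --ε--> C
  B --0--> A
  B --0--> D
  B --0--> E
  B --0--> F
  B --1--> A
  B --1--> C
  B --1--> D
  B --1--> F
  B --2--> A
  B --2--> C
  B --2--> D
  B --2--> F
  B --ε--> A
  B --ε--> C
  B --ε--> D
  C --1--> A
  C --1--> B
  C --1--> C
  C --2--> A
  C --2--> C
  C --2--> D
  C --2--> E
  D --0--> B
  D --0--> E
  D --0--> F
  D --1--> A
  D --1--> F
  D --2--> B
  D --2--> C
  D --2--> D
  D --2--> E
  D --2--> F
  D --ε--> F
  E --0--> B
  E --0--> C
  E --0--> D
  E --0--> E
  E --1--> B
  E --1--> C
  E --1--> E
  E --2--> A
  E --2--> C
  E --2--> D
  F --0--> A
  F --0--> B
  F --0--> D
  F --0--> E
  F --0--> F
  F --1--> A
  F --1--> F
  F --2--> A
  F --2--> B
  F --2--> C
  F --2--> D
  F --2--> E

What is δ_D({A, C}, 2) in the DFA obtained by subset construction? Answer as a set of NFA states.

δ(A,2) = {A, D, E}; δ(C,2) = {A, C, D, E}.
Union: {A, C, D, E}.
ε-closure gives {A, C, D, E, F}.

{A, C, D, E, F}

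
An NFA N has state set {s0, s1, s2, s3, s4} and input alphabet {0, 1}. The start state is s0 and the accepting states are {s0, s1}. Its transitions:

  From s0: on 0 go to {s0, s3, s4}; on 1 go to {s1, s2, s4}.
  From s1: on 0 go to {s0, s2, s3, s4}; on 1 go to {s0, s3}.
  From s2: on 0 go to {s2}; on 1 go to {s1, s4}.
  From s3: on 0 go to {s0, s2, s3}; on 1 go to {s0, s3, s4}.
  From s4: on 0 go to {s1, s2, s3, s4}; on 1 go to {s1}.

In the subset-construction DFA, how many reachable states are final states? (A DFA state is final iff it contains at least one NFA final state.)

5

Start state of the DFA: {s0}.
{s0} --0--> {s0, s3, s4}  [new]
{s0} --1--> {s1, s2, s4}  [new]
{s0, s3, s4} --0--> {s0, s1, s2, s3, s4}  [new]
{s0, s3, s4} --1--> {s0, s1, s2, s3, s4}  [seen]
{s1, s2, s4} --0--> {s0, s1, s2, s3, s4}  [seen]
{s1, s2, s4} --1--> {s0, s1, s3, s4}  [new]
{s0, s1, s2, s3, s4} --0--> {s0, s1, s2, s3, s4}  [seen]
{s0, s1, s2, s3, s4} --1--> {s0, s1, s2, s3, s4}  [seen]
{s0, s1, s3, s4} --0--> {s0, s1, s2, s3, s4}  [seen]
{s0, s1, s3, s4} --1--> {s0, s1, s2, s3, s4}  [seen]
Reachable DFA states: {s0}, {s0, s3, s4}, {s1, s2, s4}, {s0, s1, s2, s3, s4}, {s0, s1, s3, s4}.
Accepting DFA states (contain an NFA accepting state): {s0}, {s0, s3, s4}, {s1, s2, s4}, {s0, s1, s2, s3, s4}, {s0, s1, s3, s4}.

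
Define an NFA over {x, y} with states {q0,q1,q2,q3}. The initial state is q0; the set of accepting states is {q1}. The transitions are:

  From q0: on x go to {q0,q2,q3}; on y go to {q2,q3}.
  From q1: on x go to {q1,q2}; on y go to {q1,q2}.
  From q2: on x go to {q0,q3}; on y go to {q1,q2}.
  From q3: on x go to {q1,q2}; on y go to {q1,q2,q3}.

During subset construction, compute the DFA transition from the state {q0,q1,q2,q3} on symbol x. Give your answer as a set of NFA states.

δ(q0,x) = {q0,q2,q3}; δ(q1,x) = {q1,q2}; δ(q2,x) = {q0,q3}; δ(q3,x) = {q1,q2}.
Union: {q0,q1,q2,q3}.

{q0,q1,q2,q3}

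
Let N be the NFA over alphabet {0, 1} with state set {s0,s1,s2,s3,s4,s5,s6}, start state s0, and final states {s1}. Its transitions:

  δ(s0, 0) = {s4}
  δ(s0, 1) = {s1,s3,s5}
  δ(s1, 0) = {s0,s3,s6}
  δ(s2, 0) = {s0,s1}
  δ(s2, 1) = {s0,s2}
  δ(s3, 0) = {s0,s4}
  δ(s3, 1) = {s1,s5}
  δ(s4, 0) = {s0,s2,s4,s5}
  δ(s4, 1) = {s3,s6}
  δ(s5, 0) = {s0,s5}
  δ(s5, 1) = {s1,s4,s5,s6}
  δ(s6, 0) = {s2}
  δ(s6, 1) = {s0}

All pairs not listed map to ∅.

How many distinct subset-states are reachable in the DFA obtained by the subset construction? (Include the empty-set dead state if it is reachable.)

15

Start state of the DFA: {s0}.
{s0} --0--> {s4}  [new]
{s0} --1--> {s1,s3,s5}  [new]
{s4} --0--> {s0,s2,s4,s5}  [new]
{s4} --1--> {s3,s6}  [new]
{s1,s3,s5} --0--> {s0,s3,s4,s5,s6}  [new]
{s1,s3,s5} --1--> {s1,s4,s5,s6}  [new]
{s0,s2,s4,s5} --0--> {s0,s1,s2,s4,s5}  [new]
{s0,s2,s4,s5} --1--> {s0,s1,s2,s3,s4,s5,s6}  [new]
{s3,s6} --0--> {s0,s2,s4}  [new]
{s3,s6} --1--> {s0,s1,s5}  [new]
{s0,s3,s4,s5,s6} --0--> {s0,s2,s4,s5}  [seen]
{s0,s3,s4,s5,s6} --1--> {s0,s1,s3,s4,s5,s6}  [new]
{s1,s4,s5,s6} --0--> {s0,s2,s3,s4,s5,s6}  [new]
{s1,s4,s5,s6} --1--> {s0,s1,s3,s4,s5,s6}  [seen]
{s0,s1,s2,s4,s5} --0--> {s0,s1,s2,s3,s4,s5,s6}  [seen]
{s0,s1,s2,s4,s5} --1--> {s0,s1,s2,s3,s4,s5,s6}  [seen]
{s0,s1,s2,s3,s4,s5,s6} --0--> {s0,s1,s2,s3,s4,s5,s6}  [seen]
{s0,s1,s2,s3,s4,s5,s6} --1--> {s0,s1,s2,s3,s4,s5,s6}  [seen]
{s0,s2,s4} --0--> {s0,s1,s2,s4,s5}  [seen]
{s0,s2,s4} --1--> {s0,s1,s2,s3,s5,s6}  [new]
{s0,s1,s5} --0--> {s0,s3,s4,s5,s6}  [seen]
{s0,s1,s5} --1--> {s1,s3,s4,s5,s6}  [new]
{s0,s1,s3,s4,s5,s6} --0--> {s0,s2,s3,s4,s5,s6}  [seen]
{s0,s1,s3,s4,s5,s6} --1--> {s0,s1,s3,s4,s5,s6}  [seen]
{s0,s2,s3,s4,s5,s6} --0--> {s0,s1,s2,s4,s5}  [seen]
{s0,s2,s3,s4,s5,s6} --1--> {s0,s1,s2,s3,s4,s5,s6}  [seen]
{s0,s1,s2,s3,s5,s6} --0--> {s0,s1,s2,s3,s4,s5,s6}  [seen]
{s0,s1,s2,s3,s5,s6} --1--> {s0,s1,s2,s3,s4,s5,s6}  [seen]
{s1,s3,s4,s5,s6} --0--> {s0,s2,s3,s4,s5,s6}  [seen]
{s1,s3,s4,s5,s6} --1--> {s0,s1,s3,s4,s5,s6}  [seen]
Reachable DFA states: {s0}, {s4}, {s1,s3,s5}, {s0,s2,s4,s5}, {s3,s6}, {s0,s3,s4,s5,s6}, {s1,s4,s5,s6}, {s0,s1,s2,s4,s5}, {s0,s1,s2,s3,s4,s5,s6}, {s0,s2,s4}, {s0,s1,s5}, {s0,s1,s3,s4,s5,s6}, {s0,s2,s3,s4,s5,s6}, {s0,s1,s2,s3,s5,s6}, {s1,s3,s4,s5,s6}.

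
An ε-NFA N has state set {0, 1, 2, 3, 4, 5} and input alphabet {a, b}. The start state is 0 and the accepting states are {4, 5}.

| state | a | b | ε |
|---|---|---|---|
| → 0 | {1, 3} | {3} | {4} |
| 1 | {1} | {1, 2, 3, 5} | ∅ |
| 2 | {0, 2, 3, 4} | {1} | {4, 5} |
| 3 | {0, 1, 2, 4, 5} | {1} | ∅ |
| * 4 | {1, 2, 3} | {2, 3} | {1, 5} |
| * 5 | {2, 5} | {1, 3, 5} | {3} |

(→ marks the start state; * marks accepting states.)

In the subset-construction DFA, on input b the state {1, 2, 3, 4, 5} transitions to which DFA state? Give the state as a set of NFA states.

δ(1,b) = {1, 2, 3, 5}; δ(2,b) = {1}; δ(3,b) = {1}; δ(4,b) = {2, 3}; δ(5,b) = {1, 3, 5}.
Union: {1, 2, 3, 5}.
ε-closure gives {1, 2, 3, 4, 5}.

{1, 2, 3, 4, 5}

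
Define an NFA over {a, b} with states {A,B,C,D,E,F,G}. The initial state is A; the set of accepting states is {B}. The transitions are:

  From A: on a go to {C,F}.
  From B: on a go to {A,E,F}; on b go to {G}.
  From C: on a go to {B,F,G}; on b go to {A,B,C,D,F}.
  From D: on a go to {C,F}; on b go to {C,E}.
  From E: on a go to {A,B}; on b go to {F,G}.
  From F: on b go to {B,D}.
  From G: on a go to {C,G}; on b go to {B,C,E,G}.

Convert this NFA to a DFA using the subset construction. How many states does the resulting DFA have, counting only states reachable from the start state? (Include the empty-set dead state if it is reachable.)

10

Start state of the DFA: {A}.
{A} --a--> {C,F}  [new]
{A} --b--> ∅  [new]
{C,F} --a--> {B,F,G}  [new]
{C,F} --b--> {A,B,C,D,F}  [new]
∅ --a--> ∅  [seen]
∅ --b--> ∅  [seen]
{B,F,G} --a--> {A,C,E,F,G}  [new]
{B,F,G} --b--> {B,C,D,E,G}  [new]
{A,B,C,D,F} --a--> {A,B,C,E,F,G}  [new]
{A,B,C,D,F} --b--> {A,B,C,D,E,F,G}  [new]
{A,C,E,F,G} --a--> {A,B,C,F,G}  [new]
{A,C,E,F,G} --b--> {A,B,C,D,E,F,G}  [seen]
{B,C,D,E,G} --a--> {A,B,C,E,F,G}  [seen]
{B,C,D,E,G} --b--> {A,B,C,D,E,F,G}  [seen]
{A,B,C,E,F,G} --a--> {A,B,C,E,F,G}  [seen]
{A,B,C,E,F,G} --b--> {A,B,C,D,E,F,G}  [seen]
{A,B,C,D,E,F,G} --a--> {A,B,C,E,F,G}  [seen]
{A,B,C,D,E,F,G} --b--> {A,B,C,D,E,F,G}  [seen]
{A,B,C,F,G} --a--> {A,B,C,E,F,G}  [seen]
{A,B,C,F,G} --b--> {A,B,C,D,E,F,G}  [seen]
Reachable DFA states: {A}, {C,F}, ∅, {B,F,G}, {A,B,C,D,F}, {A,C,E,F,G}, {B,C,D,E,G}, {A,B,C,E,F,G}, {A,B,C,D,E,F,G}, {A,B,C,F,G}.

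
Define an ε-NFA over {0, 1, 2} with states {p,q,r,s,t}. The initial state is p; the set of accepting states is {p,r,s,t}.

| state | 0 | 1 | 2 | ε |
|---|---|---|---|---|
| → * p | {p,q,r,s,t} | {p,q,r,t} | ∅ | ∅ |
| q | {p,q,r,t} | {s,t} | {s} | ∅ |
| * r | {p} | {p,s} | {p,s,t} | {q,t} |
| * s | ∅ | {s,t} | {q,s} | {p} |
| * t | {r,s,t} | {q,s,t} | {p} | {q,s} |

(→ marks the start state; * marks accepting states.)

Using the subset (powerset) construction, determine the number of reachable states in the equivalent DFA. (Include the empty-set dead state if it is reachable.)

5

Start state of the DFA: {p} (ε-closure of the NFA start).
{p} --0--> {p,q,r,s,t}  [new]
{p} --1--> {p,q,r,s,t}  [seen]
{p} --2--> ∅  [new]
{p,q,r,s,t} --0--> {p,q,r,s,t}  [seen]
{p,q,r,s,t} --1--> {p,q,r,s,t}  [seen]
{p,q,r,s,t} --2--> {p,q,s,t}  [new]
∅ --0--> ∅  [seen]
∅ --1--> ∅  [seen]
∅ --2--> ∅  [seen]
{p,q,s,t} --0--> {p,q,r,s,t}  [seen]
{p,q,s,t} --1--> {p,q,r,s,t}  [seen]
{p,q,s,t} --2--> {p,q,s}  [new]
{p,q,s} --0--> {p,q,r,s,t}  [seen]
{p,q,s} --1--> {p,q,r,s,t}  [seen]
{p,q,s} --2--> {p,q,s}  [seen]
Reachable DFA states: {p}, {p,q,r,s,t}, ∅, {p,q,s,t}, {p,q,s}.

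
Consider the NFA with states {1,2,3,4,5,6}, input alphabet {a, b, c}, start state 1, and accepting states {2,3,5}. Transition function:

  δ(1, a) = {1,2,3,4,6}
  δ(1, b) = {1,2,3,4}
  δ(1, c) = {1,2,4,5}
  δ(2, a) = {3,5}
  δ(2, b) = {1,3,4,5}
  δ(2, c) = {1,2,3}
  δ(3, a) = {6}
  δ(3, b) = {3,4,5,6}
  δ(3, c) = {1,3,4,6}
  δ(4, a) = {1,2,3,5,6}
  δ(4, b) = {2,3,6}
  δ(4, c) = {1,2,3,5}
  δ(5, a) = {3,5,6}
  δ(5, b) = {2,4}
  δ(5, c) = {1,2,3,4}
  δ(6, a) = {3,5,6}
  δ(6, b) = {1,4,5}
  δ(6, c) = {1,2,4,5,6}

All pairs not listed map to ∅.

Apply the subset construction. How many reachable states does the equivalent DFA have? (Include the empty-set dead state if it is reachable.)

Start state of the DFA: {1}.
{1} --a--> {1,2,3,4,6}  [new]
{1} --b--> {1,2,3,4}  [new]
{1} --c--> {1,2,4,5}  [new]
{1,2,3,4,6} --a--> {1,2,3,4,5,6}  [new]
{1,2,3,4,6} --b--> {1,2,3,4,5,6}  [seen]
{1,2,3,4,6} --c--> {1,2,3,4,5,6}  [seen]
{1,2,3,4} --a--> {1,2,3,4,5,6}  [seen]
{1,2,3,4} --b--> {1,2,3,4,5,6}  [seen]
{1,2,3,4} --c--> {1,2,3,4,5,6}  [seen]
{1,2,4,5} --a--> {1,2,3,4,5,6}  [seen]
{1,2,4,5} --b--> {1,2,3,4,5,6}  [seen]
{1,2,4,5} --c--> {1,2,3,4,5}  [new]
{1,2,3,4,5,6} --a--> {1,2,3,4,5,6}  [seen]
{1,2,3,4,5,6} --b--> {1,2,3,4,5,6}  [seen]
{1,2,3,4,5,6} --c--> {1,2,3,4,5,6}  [seen]
{1,2,3,4,5} --a--> {1,2,3,4,5,6}  [seen]
{1,2,3,4,5} --b--> {1,2,3,4,5,6}  [seen]
{1,2,3,4,5} --c--> {1,2,3,4,5,6}  [seen]
Reachable DFA states: {1}, {1,2,3,4,6}, {1,2,3,4}, {1,2,4,5}, {1,2,3,4,5,6}, {1,2,3,4,5}.

6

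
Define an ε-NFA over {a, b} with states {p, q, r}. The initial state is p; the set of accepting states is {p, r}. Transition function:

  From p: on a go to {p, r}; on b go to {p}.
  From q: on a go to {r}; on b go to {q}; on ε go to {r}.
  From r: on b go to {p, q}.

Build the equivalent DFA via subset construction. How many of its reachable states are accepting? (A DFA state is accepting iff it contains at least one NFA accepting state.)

3

Start state of the DFA: {p} (ε-closure of the NFA start).
{p} --a--> {p, r}  [new]
{p} --b--> {p}  [seen]
{p, r} --a--> {p, r}  [seen]
{p, r} --b--> {p, q, r}  [new]
{p, q, r} --a--> {p, r}  [seen]
{p, q, r} --b--> {p, q, r}  [seen]
Reachable DFA states: {p}, {p, r}, {p, q, r}.
Accepting DFA states (contain an NFA accepting state): {p}, {p, r}, {p, q, r}.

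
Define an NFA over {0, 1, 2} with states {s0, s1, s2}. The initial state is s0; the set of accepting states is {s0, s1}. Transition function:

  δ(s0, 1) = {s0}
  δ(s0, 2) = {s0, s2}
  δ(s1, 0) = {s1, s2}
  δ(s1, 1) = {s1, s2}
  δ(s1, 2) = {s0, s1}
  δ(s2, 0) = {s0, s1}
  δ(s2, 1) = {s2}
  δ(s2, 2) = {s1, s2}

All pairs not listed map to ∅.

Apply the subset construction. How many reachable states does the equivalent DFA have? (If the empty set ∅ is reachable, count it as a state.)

Start state of the DFA: {s0}.
{s0} --0--> ∅  [new]
{s0} --1--> {s0}  [seen]
{s0} --2--> {s0, s2}  [new]
∅ --0--> ∅  [seen]
∅ --1--> ∅  [seen]
∅ --2--> ∅  [seen]
{s0, s2} --0--> {s0, s1}  [new]
{s0, s2} --1--> {s0, s2}  [seen]
{s0, s2} --2--> {s0, s1, s2}  [new]
{s0, s1} --0--> {s1, s2}  [new]
{s0, s1} --1--> {s0, s1, s2}  [seen]
{s0, s1} --2--> {s0, s1, s2}  [seen]
{s0, s1, s2} --0--> {s0, s1, s2}  [seen]
{s0, s1, s2} --1--> {s0, s1, s2}  [seen]
{s0, s1, s2} --2--> {s0, s1, s2}  [seen]
{s1, s2} --0--> {s0, s1, s2}  [seen]
{s1, s2} --1--> {s1, s2}  [seen]
{s1, s2} --2--> {s0, s1, s2}  [seen]
Reachable DFA states: {s0}, ∅, {s0, s2}, {s0, s1}, {s0, s1, s2}, {s1, s2}.

6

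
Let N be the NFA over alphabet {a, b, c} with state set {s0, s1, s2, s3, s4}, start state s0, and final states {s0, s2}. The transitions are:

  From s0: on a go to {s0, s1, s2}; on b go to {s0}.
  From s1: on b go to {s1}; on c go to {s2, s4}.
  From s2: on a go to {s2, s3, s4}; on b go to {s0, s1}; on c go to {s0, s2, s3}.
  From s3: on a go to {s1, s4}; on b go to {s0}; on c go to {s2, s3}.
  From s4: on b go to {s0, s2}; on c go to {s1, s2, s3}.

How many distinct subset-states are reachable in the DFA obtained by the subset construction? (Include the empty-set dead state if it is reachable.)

Start state of the DFA: {s0}.
{s0} --a--> {s0, s1, s2}  [new]
{s0} --b--> {s0}  [seen]
{s0} --c--> ∅  [new]
{s0, s1, s2} --a--> {s0, s1, s2, s3, s4}  [new]
{s0, s1, s2} --b--> {s0, s1}  [new]
{s0, s1, s2} --c--> {s0, s2, s3, s4}  [new]
∅ --a--> ∅  [seen]
∅ --b--> ∅  [seen]
∅ --c--> ∅  [seen]
{s0, s1, s2, s3, s4} --a--> {s0, s1, s2, s3, s4}  [seen]
{s0, s1, s2, s3, s4} --b--> {s0, s1, s2}  [seen]
{s0, s1, s2, s3, s4} --c--> {s0, s1, s2, s3, s4}  [seen]
{s0, s1} --a--> {s0, s1, s2}  [seen]
{s0, s1} --b--> {s0, s1}  [seen]
{s0, s1} --c--> {s2, s4}  [new]
{s0, s2, s3, s4} --a--> {s0, s1, s2, s3, s4}  [seen]
{s0, s2, s3, s4} --b--> {s0, s1, s2}  [seen]
{s0, s2, s3, s4} --c--> {s0, s1, s2, s3}  [new]
{s2, s4} --a--> {s2, s3, s4}  [new]
{s2, s4} --b--> {s0, s1, s2}  [seen]
{s2, s4} --c--> {s0, s1, s2, s3}  [seen]
{s0, s1, s2, s3} --a--> {s0, s1, s2, s3, s4}  [seen]
{s0, s1, s2, s3} --b--> {s0, s1}  [seen]
{s0, s1, s2, s3} --c--> {s0, s2, s3, s4}  [seen]
{s2, s3, s4} --a--> {s1, s2, s3, s4}  [new]
{s2, s3, s4} --b--> {s0, s1, s2}  [seen]
{s2, s3, s4} --c--> {s0, s1, s2, s3}  [seen]
{s1, s2, s3, s4} --a--> {s1, s2, s3, s4}  [seen]
{s1, s2, s3, s4} --b--> {s0, s1, s2}  [seen]
{s1, s2, s3, s4} --c--> {s0, s1, s2, s3, s4}  [seen]
Reachable DFA states: {s0}, {s0, s1, s2}, ∅, {s0, s1, s2, s3, s4}, {s0, s1}, {s0, s2, s3, s4}, {s2, s4}, {s0, s1, s2, s3}, {s2, s3, s4}, {s1, s2, s3, s4}.

10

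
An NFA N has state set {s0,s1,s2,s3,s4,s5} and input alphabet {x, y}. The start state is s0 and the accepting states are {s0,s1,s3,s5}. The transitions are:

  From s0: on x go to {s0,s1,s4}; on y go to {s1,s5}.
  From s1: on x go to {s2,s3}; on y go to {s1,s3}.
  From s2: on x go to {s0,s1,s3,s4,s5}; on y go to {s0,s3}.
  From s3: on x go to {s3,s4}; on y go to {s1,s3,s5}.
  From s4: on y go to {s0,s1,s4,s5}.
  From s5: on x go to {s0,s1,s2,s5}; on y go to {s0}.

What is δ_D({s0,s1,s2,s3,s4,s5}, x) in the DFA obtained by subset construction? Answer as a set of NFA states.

δ(s0,x) = {s0,s1,s4}; δ(s1,x) = {s2,s3}; δ(s2,x) = {s0,s1,s3,s4,s5}; δ(s3,x) = {s3,s4}; δ(s4,x) = ∅; δ(s5,x) = {s0,s1,s2,s5}.
Union: {s0,s1,s2,s3,s4,s5}.

{s0,s1,s2,s3,s4,s5}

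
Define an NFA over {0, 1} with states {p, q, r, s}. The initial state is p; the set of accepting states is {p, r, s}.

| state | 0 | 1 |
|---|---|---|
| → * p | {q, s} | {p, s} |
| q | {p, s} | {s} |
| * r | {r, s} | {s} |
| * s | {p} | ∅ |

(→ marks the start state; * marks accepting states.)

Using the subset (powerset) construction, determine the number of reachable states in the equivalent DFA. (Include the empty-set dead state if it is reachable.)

Start state of the DFA: {p}.
{p} --0--> {q, s}  [new]
{p} --1--> {p, s}  [new]
{q, s} --0--> {p, s}  [seen]
{q, s} --1--> {s}  [new]
{p, s} --0--> {p, q, s}  [new]
{p, s} --1--> {p, s}  [seen]
{s} --0--> {p}  [seen]
{s} --1--> ∅  [new]
{p, q, s} --0--> {p, q, s}  [seen]
{p, q, s} --1--> {p, s}  [seen]
∅ --0--> ∅  [seen]
∅ --1--> ∅  [seen]
Reachable DFA states: {p}, {q, s}, {p, s}, {s}, {p, q, s}, ∅.

6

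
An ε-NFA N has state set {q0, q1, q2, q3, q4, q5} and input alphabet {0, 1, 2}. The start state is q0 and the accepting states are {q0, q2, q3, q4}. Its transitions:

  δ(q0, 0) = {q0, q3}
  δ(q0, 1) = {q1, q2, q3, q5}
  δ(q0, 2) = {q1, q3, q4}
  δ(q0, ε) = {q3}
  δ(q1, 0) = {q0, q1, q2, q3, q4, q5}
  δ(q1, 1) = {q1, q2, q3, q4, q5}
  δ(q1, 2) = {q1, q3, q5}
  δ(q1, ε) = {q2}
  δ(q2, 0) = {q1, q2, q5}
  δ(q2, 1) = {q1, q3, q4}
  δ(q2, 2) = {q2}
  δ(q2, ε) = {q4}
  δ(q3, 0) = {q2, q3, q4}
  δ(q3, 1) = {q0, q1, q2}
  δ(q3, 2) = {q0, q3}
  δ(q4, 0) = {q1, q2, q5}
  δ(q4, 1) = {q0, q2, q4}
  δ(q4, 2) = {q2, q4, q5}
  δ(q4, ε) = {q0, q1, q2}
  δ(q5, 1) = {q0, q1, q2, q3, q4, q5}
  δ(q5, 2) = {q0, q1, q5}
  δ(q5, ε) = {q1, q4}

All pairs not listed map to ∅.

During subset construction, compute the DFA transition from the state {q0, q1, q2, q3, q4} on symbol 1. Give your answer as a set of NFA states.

{q0, q1, q2, q3, q4, q5}

δ(q0,1) = {q1, q2, q3, q5}; δ(q1,1) = {q1, q2, q3, q4, q5}; δ(q2,1) = {q1, q3, q4}; δ(q3,1) = {q0, q1, q2}; δ(q4,1) = {q0, q2, q4}.
Union: {q0, q1, q2, q3, q4, q5}.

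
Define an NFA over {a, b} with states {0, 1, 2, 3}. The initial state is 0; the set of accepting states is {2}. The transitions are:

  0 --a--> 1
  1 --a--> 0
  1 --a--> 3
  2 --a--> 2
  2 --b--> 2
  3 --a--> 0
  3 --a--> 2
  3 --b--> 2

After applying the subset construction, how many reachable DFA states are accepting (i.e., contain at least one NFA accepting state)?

3

Start state of the DFA: {0}.
{0} --a--> {1}  [new]
{0} --b--> ∅  [new]
{1} --a--> {0, 3}  [new]
{1} --b--> ∅  [seen]
∅ --a--> ∅  [seen]
∅ --b--> ∅  [seen]
{0, 3} --a--> {0, 1, 2}  [new]
{0, 3} --b--> {2}  [new]
{0, 1, 2} --a--> {0, 1, 2, 3}  [new]
{0, 1, 2} --b--> {2}  [seen]
{2} --a--> {2}  [seen]
{2} --b--> {2}  [seen]
{0, 1, 2, 3} --a--> {0, 1, 2, 3}  [seen]
{0, 1, 2, 3} --b--> {2}  [seen]
Reachable DFA states: {0}, {1}, ∅, {0, 3}, {0, 1, 2}, {2}, {0, 1, 2, 3}.
Accepting DFA states (contain an NFA accepting state): {0, 1, 2}, {2}, {0, 1, 2, 3}.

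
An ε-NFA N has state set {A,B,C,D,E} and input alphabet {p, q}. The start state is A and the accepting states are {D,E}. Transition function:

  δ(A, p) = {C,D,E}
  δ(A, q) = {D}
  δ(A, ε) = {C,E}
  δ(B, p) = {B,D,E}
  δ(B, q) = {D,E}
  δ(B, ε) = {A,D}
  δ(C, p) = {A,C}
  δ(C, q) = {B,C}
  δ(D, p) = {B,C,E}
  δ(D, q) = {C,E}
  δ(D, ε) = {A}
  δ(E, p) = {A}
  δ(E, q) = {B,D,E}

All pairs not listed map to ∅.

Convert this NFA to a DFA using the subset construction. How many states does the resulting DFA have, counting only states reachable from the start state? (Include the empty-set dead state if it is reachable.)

Start state of the DFA: {A,C,E} (ε-closure of the NFA start).
{A,C,E} --p--> {A,C,D,E}  [new]
{A,C,E} --q--> {A,B,C,D,E}  [new]
{A,C,D,E} --p--> {A,B,C,D,E}  [seen]
{A,C,D,E} --q--> {A,B,C,D,E}  [seen]
{A,B,C,D,E} --p--> {A,B,C,D,E}  [seen]
{A,B,C,D,E} --q--> {A,B,C,D,E}  [seen]
Reachable DFA states: {A,C,E}, {A,C,D,E}, {A,B,C,D,E}.

3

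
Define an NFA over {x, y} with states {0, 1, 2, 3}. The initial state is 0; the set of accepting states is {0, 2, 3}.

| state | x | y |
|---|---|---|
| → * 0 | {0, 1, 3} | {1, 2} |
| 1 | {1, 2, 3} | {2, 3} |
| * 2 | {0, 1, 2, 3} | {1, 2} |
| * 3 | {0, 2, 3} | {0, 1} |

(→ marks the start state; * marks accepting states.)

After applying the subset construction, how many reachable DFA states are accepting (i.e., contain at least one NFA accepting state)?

Start state of the DFA: {0}.
{0} --x--> {0, 1, 3}  [new]
{0} --y--> {1, 2}  [new]
{0, 1, 3} --x--> {0, 1, 2, 3}  [new]
{0, 1, 3} --y--> {0, 1, 2, 3}  [seen]
{1, 2} --x--> {0, 1, 2, 3}  [seen]
{1, 2} --y--> {1, 2, 3}  [new]
{0, 1, 2, 3} --x--> {0, 1, 2, 3}  [seen]
{0, 1, 2, 3} --y--> {0, 1, 2, 3}  [seen]
{1, 2, 3} --x--> {0, 1, 2, 3}  [seen]
{1, 2, 3} --y--> {0, 1, 2, 3}  [seen]
Reachable DFA states: {0}, {0, 1, 3}, {1, 2}, {0, 1, 2, 3}, {1, 2, 3}.
Accepting DFA states (contain an NFA accepting state): {0}, {0, 1, 3}, {1, 2}, {0, 1, 2, 3}, {1, 2, 3}.

5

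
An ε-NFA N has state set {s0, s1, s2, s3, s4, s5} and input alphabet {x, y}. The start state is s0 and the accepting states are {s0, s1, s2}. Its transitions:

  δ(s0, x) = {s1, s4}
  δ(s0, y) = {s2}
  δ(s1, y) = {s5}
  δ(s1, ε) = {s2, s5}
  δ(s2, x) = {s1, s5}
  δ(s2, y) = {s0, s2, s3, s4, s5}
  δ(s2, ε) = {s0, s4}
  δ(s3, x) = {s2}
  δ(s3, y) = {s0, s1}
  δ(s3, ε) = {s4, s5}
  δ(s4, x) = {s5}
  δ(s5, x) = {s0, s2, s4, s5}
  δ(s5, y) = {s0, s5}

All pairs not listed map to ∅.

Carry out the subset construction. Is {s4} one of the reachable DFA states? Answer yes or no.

Start state of the DFA: {s0} (ε-closure of the NFA start).
{s0} --x--> {s0, s1, s2, s4, s5}  [new]
{s0} --y--> {s0, s2, s4}  [new]
{s0, s1, s2, s4, s5} --x--> {s0, s1, s2, s4, s5}  [seen]
{s0, s1, s2, s4, s5} --y--> {s0, s2, s3, s4, s5}  [new]
{s0, s2, s4} --x--> {s0, s1, s2, s4, s5}  [seen]
{s0, s2, s4} --y--> {s0, s2, s3, s4, s5}  [seen]
{s0, s2, s3, s4, s5} --x--> {s0, s1, s2, s4, s5}  [seen]
{s0, s2, s3, s4, s5} --y--> {s0, s1, s2, s3, s4, s5}  [new]
{s0, s1, s2, s3, s4, s5} --x--> {s0, s1, s2, s4, s5}  [seen]
{s0, s1, s2, s3, s4, s5} --y--> {s0, s1, s2, s3, s4, s5}  [seen]
Reachable DFA states: {s0}, {s0, s1, s2, s4, s5}, {s0, s2, s4}, {s0, s2, s3, s4, s5}, {s0, s1, s2, s3, s4, s5}.
{s4} is not among them.

no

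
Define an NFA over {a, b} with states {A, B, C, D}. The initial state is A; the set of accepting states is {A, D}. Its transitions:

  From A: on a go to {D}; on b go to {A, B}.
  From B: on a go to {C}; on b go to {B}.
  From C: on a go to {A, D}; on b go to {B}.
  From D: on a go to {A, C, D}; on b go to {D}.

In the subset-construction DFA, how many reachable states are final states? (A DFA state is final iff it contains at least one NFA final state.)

Start state of the DFA: {A}.
{A} --a--> {D}  [new]
{A} --b--> {A, B}  [new]
{D} --a--> {A, C, D}  [new]
{D} --b--> {D}  [seen]
{A, B} --a--> {C, D}  [new]
{A, B} --b--> {A, B}  [seen]
{A, C, D} --a--> {A, C, D}  [seen]
{A, C, D} --b--> {A, B, D}  [new]
{C, D} --a--> {A, C, D}  [seen]
{C, D} --b--> {B, D}  [new]
{A, B, D} --a--> {A, C, D}  [seen]
{A, B, D} --b--> {A, B, D}  [seen]
{B, D} --a--> {A, C, D}  [seen]
{B, D} --b--> {B, D}  [seen]
Reachable DFA states: {A}, {D}, {A, B}, {A, C, D}, {C, D}, {A, B, D}, {B, D}.
Accepting DFA states (contain an NFA accepting state): {A}, {D}, {A, B}, {A, C, D}, {C, D}, {A, B, D}, {B, D}.

7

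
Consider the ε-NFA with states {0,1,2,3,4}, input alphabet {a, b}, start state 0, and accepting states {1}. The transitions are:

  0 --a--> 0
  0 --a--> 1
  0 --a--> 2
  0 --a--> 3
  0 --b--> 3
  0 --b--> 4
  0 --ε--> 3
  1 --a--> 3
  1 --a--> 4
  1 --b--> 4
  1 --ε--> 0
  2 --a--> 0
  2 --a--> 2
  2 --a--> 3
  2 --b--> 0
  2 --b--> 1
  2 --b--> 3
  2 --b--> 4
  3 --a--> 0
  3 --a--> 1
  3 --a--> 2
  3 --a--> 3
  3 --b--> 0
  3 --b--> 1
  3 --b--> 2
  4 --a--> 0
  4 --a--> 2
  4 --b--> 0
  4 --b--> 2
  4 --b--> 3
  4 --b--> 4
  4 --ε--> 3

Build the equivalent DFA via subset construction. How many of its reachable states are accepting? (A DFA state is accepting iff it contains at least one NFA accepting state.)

Start state of the DFA: {0,3} (ε-closure of the NFA start).
{0,3} --a--> {0,1,2,3}  [new]
{0,3} --b--> {0,1,2,3,4}  [new]
{0,1,2,3} --a--> {0,1,2,3,4}  [seen]
{0,1,2,3} --b--> {0,1,2,3,4}  [seen]
{0,1,2,3,4} --a--> {0,1,2,3,4}  [seen]
{0,1,2,3,4} --b--> {0,1,2,3,4}  [seen]
Reachable DFA states: {0,3}, {0,1,2,3}, {0,1,2,3,4}.
Accepting DFA states (contain an NFA accepting state): {0,1,2,3}, {0,1,2,3,4}.

2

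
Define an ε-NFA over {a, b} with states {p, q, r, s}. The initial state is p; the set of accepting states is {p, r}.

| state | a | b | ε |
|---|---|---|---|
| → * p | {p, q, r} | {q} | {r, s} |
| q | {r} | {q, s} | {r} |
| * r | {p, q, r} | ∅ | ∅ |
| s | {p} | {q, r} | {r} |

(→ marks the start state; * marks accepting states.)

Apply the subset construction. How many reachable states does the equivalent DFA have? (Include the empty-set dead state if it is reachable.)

Start state of the DFA: {p, r, s} (ε-closure of the NFA start).
{p, r, s} --a--> {p, q, r, s}  [new]
{p, r, s} --b--> {q, r}  [new]
{p, q, r, s} --a--> {p, q, r, s}  [seen]
{p, q, r, s} --b--> {q, r, s}  [new]
{q, r} --a--> {p, q, r, s}  [seen]
{q, r} --b--> {q, r, s}  [seen]
{q, r, s} --a--> {p, q, r, s}  [seen]
{q, r, s} --b--> {q, r, s}  [seen]
Reachable DFA states: {p, r, s}, {p, q, r, s}, {q, r}, {q, r, s}.

4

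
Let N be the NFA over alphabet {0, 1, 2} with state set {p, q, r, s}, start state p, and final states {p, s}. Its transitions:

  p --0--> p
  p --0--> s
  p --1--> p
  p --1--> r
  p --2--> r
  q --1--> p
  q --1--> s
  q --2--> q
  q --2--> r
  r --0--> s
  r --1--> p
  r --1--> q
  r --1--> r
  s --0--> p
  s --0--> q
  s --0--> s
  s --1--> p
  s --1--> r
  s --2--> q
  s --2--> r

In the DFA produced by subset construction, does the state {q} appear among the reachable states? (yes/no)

Start state of the DFA: {p}.
{p} --0--> {p, s}  [new]
{p} --1--> {p, r}  [new]
{p} --2--> {r}  [new]
{p, s} --0--> {p, q, s}  [new]
{p, s} --1--> {p, r}  [seen]
{p, s} --2--> {q, r}  [new]
{p, r} --0--> {p, s}  [seen]
{p, r} --1--> {p, q, r}  [new]
{p, r} --2--> {r}  [seen]
{r} --0--> {s}  [new]
{r} --1--> {p, q, r}  [seen]
{r} --2--> ∅  [new]
{p, q, s} --0--> {p, q, s}  [seen]
{p, q, s} --1--> {p, r, s}  [new]
{p, q, s} --2--> {q, r}  [seen]
{q, r} --0--> {s}  [seen]
{q, r} --1--> {p, q, r, s}  [new]
{q, r} --2--> {q, r}  [seen]
{p, q, r} --0--> {p, s}  [seen]
{p, q, r} --1--> {p, q, r, s}  [seen]
{p, q, r} --2--> {q, r}  [seen]
{s} --0--> {p, q, s}  [seen]
{s} --1--> {p, r}  [seen]
{s} --2--> {q, r}  [seen]
∅ --0--> ∅  [seen]
∅ --1--> ∅  [seen]
∅ --2--> ∅  [seen]
{p, r, s} --0--> {p, q, s}  [seen]
{p, r, s} --1--> {p, q, r}  [seen]
{p, r, s} --2--> {q, r}  [seen]
{p, q, r, s} --0--> {p, q, s}  [seen]
{p, q, r, s} --1--> {p, q, r, s}  [seen]
{p, q, r, s} --2--> {q, r}  [seen]
Reachable DFA states: {p}, {p, s}, {p, r}, {r}, {p, q, s}, {q, r}, {p, q, r}, {s}, ∅, {p, r, s}, {p, q, r, s}.
{q} is not among them.

no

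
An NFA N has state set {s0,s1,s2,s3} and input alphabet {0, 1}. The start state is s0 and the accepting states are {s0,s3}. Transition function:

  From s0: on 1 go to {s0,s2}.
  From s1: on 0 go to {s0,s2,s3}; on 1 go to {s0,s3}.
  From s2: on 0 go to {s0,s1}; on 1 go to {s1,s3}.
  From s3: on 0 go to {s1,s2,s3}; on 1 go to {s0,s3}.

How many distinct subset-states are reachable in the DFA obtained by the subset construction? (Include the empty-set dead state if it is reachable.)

Start state of the DFA: {s0}.
{s0} --0--> ∅  [new]
{s0} --1--> {s0,s2}  [new]
∅ --0--> ∅  [seen]
∅ --1--> ∅  [seen]
{s0,s2} --0--> {s0,s1}  [new]
{s0,s2} --1--> {s0,s1,s2,s3}  [new]
{s0,s1} --0--> {s0,s2,s3}  [new]
{s0,s1} --1--> {s0,s2,s3}  [seen]
{s0,s1,s2,s3} --0--> {s0,s1,s2,s3}  [seen]
{s0,s1,s2,s3} --1--> {s0,s1,s2,s3}  [seen]
{s0,s2,s3} --0--> {s0,s1,s2,s3}  [seen]
{s0,s2,s3} --1--> {s0,s1,s2,s3}  [seen]
Reachable DFA states: {s0}, ∅, {s0,s2}, {s0,s1}, {s0,s1,s2,s3}, {s0,s2,s3}.

6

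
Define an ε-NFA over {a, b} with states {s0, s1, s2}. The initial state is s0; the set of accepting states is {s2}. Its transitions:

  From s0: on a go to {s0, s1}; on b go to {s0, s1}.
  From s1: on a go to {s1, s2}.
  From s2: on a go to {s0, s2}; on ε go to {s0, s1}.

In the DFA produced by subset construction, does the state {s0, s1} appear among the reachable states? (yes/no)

yes

Start state of the DFA: {s0} (ε-closure of the NFA start).
{s0} --a--> {s0, s1}  [new]
{s0} --b--> {s0, s1}  [seen]
{s0, s1} --a--> {s0, s1, s2}  [new]
{s0, s1} --b--> {s0, s1}  [seen]
{s0, s1, s2} --a--> {s0, s1, s2}  [seen]
{s0, s1, s2} --b--> {s0, s1}  [seen]
Reachable DFA states: {s0}, {s0, s1}, {s0, s1, s2}.
{s0, s1} is among them.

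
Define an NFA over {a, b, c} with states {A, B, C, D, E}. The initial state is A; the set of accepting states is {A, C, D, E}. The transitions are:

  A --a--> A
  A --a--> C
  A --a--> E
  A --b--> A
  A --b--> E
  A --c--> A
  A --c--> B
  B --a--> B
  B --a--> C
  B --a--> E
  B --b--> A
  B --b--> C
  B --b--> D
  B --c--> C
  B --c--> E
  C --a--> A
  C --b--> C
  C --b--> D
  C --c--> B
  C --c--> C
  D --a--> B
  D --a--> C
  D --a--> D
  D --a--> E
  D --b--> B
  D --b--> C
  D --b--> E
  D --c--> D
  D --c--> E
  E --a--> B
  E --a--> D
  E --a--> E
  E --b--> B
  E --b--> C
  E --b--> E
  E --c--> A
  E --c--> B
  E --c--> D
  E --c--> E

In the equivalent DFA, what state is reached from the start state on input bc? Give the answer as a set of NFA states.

{A, B, D, E}

Start: {A}.
δ(A,b) = {A, E}.
Union: {A, E}.
After b: {A, E}.
δ(A,c) = {A, B}; δ(E,c) = {A, B, D, E}.
Union: {A, B, D, E}.
After c: {A, B, D, E}.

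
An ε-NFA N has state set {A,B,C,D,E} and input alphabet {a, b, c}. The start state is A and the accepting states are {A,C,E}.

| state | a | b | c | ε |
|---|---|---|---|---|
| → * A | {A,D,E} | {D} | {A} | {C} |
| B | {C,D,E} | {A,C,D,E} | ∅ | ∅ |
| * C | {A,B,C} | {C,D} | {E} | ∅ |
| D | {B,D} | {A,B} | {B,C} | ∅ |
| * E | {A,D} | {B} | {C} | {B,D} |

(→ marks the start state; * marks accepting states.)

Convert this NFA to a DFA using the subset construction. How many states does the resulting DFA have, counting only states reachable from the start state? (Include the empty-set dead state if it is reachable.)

5

Start state of the DFA: {A,C} (ε-closure of the NFA start).
{A,C} --a--> {A,B,C,D,E}  [new]
{A,C} --b--> {C,D}  [new]
{A,C} --c--> {A,B,C,D,E}  [seen]
{A,B,C,D,E} --a--> {A,B,C,D,E}  [seen]
{A,B,C,D,E} --b--> {A,B,C,D,E}  [seen]
{A,B,C,D,E} --c--> {A,B,C,D,E}  [seen]
{C,D} --a--> {A,B,C,D}  [new]
{C,D} --b--> {A,B,C,D}  [seen]
{C,D} --c--> {B,C,D,E}  [new]
{A,B,C,D} --a--> {A,B,C,D,E}  [seen]
{A,B,C,D} --b--> {A,B,C,D,E}  [seen]
{A,B,C,D} --c--> {A,B,C,D,E}  [seen]
{B,C,D,E} --a--> {A,B,C,D,E}  [seen]
{B,C,D,E} --b--> {A,B,C,D,E}  [seen]
{B,C,D,E} --c--> {B,C,D,E}  [seen]
Reachable DFA states: {A,C}, {A,B,C,D,E}, {C,D}, {A,B,C,D}, {B,C,D,E}.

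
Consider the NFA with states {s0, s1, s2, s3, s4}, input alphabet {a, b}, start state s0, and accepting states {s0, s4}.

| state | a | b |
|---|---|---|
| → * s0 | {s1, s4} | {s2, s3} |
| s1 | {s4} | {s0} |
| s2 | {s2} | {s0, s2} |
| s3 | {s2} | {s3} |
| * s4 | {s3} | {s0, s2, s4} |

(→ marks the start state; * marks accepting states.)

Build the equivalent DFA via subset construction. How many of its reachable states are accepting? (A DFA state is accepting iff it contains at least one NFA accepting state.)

10

Start state of the DFA: {s0}.
{s0} --a--> {s1, s4}  [new]
{s0} --b--> {s2, s3}  [new]
{s1, s4} --a--> {s3, s4}  [new]
{s1, s4} --b--> {s0, s2, s4}  [new]
{s2, s3} --a--> {s2}  [new]
{s2, s3} --b--> {s0, s2, s3}  [new]
{s3, s4} --a--> {s2, s3}  [seen]
{s3, s4} --b--> {s0, s2, s3, s4}  [new]
{s0, s2, s4} --a--> {s1, s2, s3, s4}  [new]
{s0, s2, s4} --b--> {s0, s2, s3, s4}  [seen]
{s2} --a--> {s2}  [seen]
{s2} --b--> {s0, s2}  [new]
{s0, s2, s3} --a--> {s1, s2, s4}  [new]
{s0, s2, s3} --b--> {s0, s2, s3}  [seen]
{s0, s2, s3, s4} --a--> {s1, s2, s3, s4}  [seen]
{s0, s2, s3, s4} --b--> {s0, s2, s3, s4}  [seen]
{s1, s2, s3, s4} --a--> {s2, s3, s4}  [new]
{s1, s2, s3, s4} --b--> {s0, s2, s3, s4}  [seen]
{s0, s2} --a--> {s1, s2, s4}  [seen]
{s0, s2} --b--> {s0, s2, s3}  [seen]
{s1, s2, s4} --a--> {s2, s3, s4}  [seen]
{s1, s2, s4} --b--> {s0, s2, s4}  [seen]
{s2, s3, s4} --a--> {s2, s3}  [seen]
{s2, s3, s4} --b--> {s0, s2, s3, s4}  [seen]
Reachable DFA states: {s0}, {s1, s4}, {s2, s3}, {s3, s4}, {s0, s2, s4}, {s2}, {s0, s2, s3}, {s0, s2, s3, s4}, {s1, s2, s3, s4}, {s0, s2}, {s1, s2, s4}, {s2, s3, s4}.
Accepting DFA states (contain an NFA accepting state): {s0}, {s1, s4}, {s3, s4}, {s0, s2, s4}, {s0, s2, s3}, {s0, s2, s3, s4}, {s1, s2, s3, s4}, {s0, s2}, {s1, s2, s4}, {s2, s3, s4}.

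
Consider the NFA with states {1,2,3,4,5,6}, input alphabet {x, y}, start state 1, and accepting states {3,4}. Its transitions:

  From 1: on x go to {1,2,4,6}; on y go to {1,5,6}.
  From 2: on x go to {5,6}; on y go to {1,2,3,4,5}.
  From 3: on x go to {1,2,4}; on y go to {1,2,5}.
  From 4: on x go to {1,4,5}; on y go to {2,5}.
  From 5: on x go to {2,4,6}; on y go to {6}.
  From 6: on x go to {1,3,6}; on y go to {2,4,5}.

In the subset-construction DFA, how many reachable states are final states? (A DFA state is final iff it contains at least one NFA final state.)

4

Start state of the DFA: {1}.
{1} --x--> {1,2,4,6}  [new]
{1} --y--> {1,5,6}  [new]
{1,2,4,6} --x--> {1,2,3,4,5,6}  [new]
{1,2,4,6} --y--> {1,2,3,4,5,6}  [seen]
{1,5,6} --x--> {1,2,3,4,6}  [new]
{1,5,6} --y--> {1,2,4,5,6}  [new]
{1,2,3,4,5,6} --x--> {1,2,3,4,5,6}  [seen]
{1,2,3,4,5,6} --y--> {1,2,3,4,5,6}  [seen]
{1,2,3,4,6} --x--> {1,2,3,4,5,6}  [seen]
{1,2,3,4,6} --y--> {1,2,3,4,5,6}  [seen]
{1,2,4,5,6} --x--> {1,2,3,4,5,6}  [seen]
{1,2,4,5,6} --y--> {1,2,3,4,5,6}  [seen]
Reachable DFA states: {1}, {1,2,4,6}, {1,5,6}, {1,2,3,4,5,6}, {1,2,3,4,6}, {1,2,4,5,6}.
Accepting DFA states (contain an NFA accepting state): {1,2,4,6}, {1,2,3,4,5,6}, {1,2,3,4,6}, {1,2,4,5,6}.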